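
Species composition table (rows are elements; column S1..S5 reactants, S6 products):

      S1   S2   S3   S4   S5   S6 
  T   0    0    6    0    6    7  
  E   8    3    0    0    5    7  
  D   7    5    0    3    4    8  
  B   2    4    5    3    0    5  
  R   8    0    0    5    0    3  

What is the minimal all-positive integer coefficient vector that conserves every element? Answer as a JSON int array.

Coefficients: [1, 3, 2, 2, 5, 6]

T: 1·0+3·0+2·6+2·0+5·6 = 42 | 6·7 = 42
E: 1·8+3·3+2·0+2·0+5·5 = 42 | 6·7 = 42
D: 1·7+3·5+2·0+2·3+5·4 = 48 | 6·8 = 48
B: 1·2+3·4+2·5+2·3+5·0 = 30 | 6·5 = 30
R: 1·8+3·0+2·0+2·5+5·0 = 18 | 6·3 = 18
gcd(1,3,2,2,5,6) = 1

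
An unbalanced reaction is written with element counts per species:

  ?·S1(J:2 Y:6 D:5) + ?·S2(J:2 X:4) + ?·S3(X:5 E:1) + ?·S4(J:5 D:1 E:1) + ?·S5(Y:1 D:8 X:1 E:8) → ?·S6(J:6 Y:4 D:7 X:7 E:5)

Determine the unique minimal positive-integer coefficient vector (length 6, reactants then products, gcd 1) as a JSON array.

J: 3·2+2·2+5·0+4·5+2·0 = 30 | 5·6 = 30
Y: 3·6+2·0+5·0+4·0+2·1 = 20 | 5·4 = 20
D: 3·5+2·0+5·0+4·1+2·8 = 35 | 5·7 = 35
X: 3·0+2·4+5·5+4·0+2·1 = 35 | 5·7 = 35
E: 3·0+2·0+5·1+4·1+2·8 = 25 | 5·5 = 25
gcd(3,2,5,4,2,5) = 1

Coefficients: [3, 2, 5, 4, 2, 5]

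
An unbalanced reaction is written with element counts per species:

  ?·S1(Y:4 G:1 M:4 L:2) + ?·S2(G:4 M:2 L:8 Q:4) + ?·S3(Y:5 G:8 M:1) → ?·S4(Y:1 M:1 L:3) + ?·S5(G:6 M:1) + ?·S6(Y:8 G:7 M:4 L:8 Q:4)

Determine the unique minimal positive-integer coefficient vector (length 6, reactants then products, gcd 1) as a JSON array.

Y: 3·4+5·0+6·5 = 42 | 2·1+6·0+5·8 = 42
G: 3·1+5·4+6·8 = 71 | 2·0+6·6+5·7 = 71
M: 3·4+5·2+6·1 = 28 | 2·1+6·1+5·4 = 28
L: 3·2+5·8+6·0 = 46 | 2·3+6·0+5·8 = 46
Q: 3·0+5·4+6·0 = 20 | 2·0+6·0+5·4 = 20
gcd(3,5,6,2,6,5) = 1

Coefficients: [3, 5, 6, 2, 6, 5]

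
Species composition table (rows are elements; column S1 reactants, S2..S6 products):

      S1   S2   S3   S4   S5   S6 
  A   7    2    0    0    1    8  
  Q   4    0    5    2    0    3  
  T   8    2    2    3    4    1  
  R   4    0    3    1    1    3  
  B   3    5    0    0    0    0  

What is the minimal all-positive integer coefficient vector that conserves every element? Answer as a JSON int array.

A: 5·7 = 35 | 3·2+1·0+3·0+5·1+3·8 = 35
Q: 5·4 = 20 | 3·0+1·5+3·2+5·0+3·3 = 20
T: 5·8 = 40 | 3·2+1·2+3·3+5·4+3·1 = 40
R: 5·4 = 20 | 3·0+1·3+3·1+5·1+3·3 = 20
B: 5·3 = 15 | 3·5+1·0+3·0+5·0+3·0 = 15
gcd(5,3,1,3,5,3) = 1

Coefficients: [5, 3, 1, 3, 5, 3]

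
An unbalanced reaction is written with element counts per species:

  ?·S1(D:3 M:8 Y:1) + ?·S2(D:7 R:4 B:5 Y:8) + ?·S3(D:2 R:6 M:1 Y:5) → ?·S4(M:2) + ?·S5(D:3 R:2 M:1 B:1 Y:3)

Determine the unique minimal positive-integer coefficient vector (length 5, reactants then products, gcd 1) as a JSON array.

D: 2·3+1·7+1·2 = 15 | 6·0+5·3 = 15
R: 2·0+1·4+1·6 = 10 | 6·0+5·2 = 10
M: 2·8+1·0+1·1 = 17 | 6·2+5·1 = 17
B: 2·0+1·5+1·0 = 5 | 6·0+5·1 = 5
Y: 2·1+1·8+1·5 = 15 | 6·0+5·3 = 15
gcd(2,1,1,6,5) = 1

Coefficients: [2, 1, 1, 6, 5]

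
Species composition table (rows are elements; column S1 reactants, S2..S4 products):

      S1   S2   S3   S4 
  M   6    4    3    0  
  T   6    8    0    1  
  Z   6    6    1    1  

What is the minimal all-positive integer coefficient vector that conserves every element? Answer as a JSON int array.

Coefficients: [5, 3, 6, 6]

M: 5·6 = 30 | 3·4+6·3+6·0 = 30
T: 5·6 = 30 | 3·8+6·0+6·1 = 30
Z: 5·6 = 30 | 3·6+6·1+6·1 = 30
gcd(5,3,6,6) = 1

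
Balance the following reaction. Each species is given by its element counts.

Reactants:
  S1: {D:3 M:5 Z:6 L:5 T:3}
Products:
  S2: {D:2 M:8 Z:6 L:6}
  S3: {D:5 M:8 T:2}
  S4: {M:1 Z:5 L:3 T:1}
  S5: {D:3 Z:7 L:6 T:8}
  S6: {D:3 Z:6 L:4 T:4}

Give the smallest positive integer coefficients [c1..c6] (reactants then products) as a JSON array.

D: 5·3 = 15 | 2·2+1·5+1·0+1·3+1·3 = 15
M: 5·5 = 25 | 2·8+1·8+1·1+1·0+1·0 = 25
Z: 5·6 = 30 | 2·6+1·0+1·5+1·7+1·6 = 30
L: 5·5 = 25 | 2·6+1·0+1·3+1·6+1·4 = 25
T: 5·3 = 15 | 2·0+1·2+1·1+1·8+1·4 = 15
gcd(5,2,1,1,1,1) = 1

Coefficients: [5, 2, 1, 1, 1, 1]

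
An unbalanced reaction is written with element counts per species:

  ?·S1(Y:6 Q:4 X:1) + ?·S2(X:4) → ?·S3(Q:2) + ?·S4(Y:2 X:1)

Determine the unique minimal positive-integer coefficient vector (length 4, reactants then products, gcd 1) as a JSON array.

Coefficients: [2, 1, 4, 6]

Y: 2·6+1·0 = 12 | 4·0+6·2 = 12
Q: 2·4+1·0 = 8 | 4·2+6·0 = 8
X: 2·1+1·4 = 6 | 4·0+6·1 = 6
gcd(2,1,4,6) = 1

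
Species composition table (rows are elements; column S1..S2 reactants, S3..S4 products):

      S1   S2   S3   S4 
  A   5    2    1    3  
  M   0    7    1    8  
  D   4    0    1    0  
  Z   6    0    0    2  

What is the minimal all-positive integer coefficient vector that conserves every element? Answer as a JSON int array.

Coefficients: [1, 4, 4, 3]

A: 1·5+4·2 = 13 | 4·1+3·3 = 13
M: 1·0+4·7 = 28 | 4·1+3·8 = 28
D: 1·4+4·0 = 4 | 4·1+3·0 = 4
Z: 1·6+4·0 = 6 | 4·0+3·2 = 6
gcd(1,4,4,3) = 1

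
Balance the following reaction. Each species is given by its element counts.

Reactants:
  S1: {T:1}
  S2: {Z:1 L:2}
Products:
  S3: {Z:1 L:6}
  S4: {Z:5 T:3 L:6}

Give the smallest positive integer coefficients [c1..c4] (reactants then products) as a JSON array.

Z: 3·0+6·1 = 6 | 1·1+1·5 = 6
T: 3·1+6·0 = 3 | 1·0+1·3 = 3
L: 3·0+6·2 = 12 | 1·6+1·6 = 12
gcd(3,6,1,1) = 1

Coefficients: [3, 6, 1, 1]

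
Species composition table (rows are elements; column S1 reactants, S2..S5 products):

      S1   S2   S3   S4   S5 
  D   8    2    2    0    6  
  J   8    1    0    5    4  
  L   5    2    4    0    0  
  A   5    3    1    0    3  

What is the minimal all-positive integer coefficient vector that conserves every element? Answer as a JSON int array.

Coefficients: [6, 3, 6, 5, 5]

D: 6·8 = 48 | 3·2+6·2+5·0+5·6 = 48
J: 6·8 = 48 | 3·1+6·0+5·5+5·4 = 48
L: 6·5 = 30 | 3·2+6·4+5·0+5·0 = 30
A: 6·5 = 30 | 3·3+6·1+5·0+5·3 = 30
gcd(6,3,6,5,5) = 1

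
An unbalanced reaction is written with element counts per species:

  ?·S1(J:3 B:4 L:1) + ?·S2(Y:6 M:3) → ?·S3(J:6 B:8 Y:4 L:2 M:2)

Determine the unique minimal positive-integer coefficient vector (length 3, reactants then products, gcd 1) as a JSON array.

J: 6·3+2·0 = 18 | 3·6 = 18
B: 6·4+2·0 = 24 | 3·8 = 24
Y: 6·0+2·6 = 12 | 3·4 = 12
L: 6·1+2·0 = 6 | 3·2 = 6
M: 6·0+2·3 = 6 | 3·2 = 6
gcd(6,2,3) = 1

Coefficients: [6, 2, 3]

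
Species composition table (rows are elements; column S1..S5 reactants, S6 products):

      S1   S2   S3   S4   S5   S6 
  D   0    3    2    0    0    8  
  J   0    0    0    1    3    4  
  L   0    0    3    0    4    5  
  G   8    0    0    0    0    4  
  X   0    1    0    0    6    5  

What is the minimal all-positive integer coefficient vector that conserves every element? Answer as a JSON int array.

Coefficients: [1, 4, 2, 5, 1, 2]

D: 1·0+4·3+2·2+5·0+1·0 = 16 | 2·8 = 16
J: 1·0+4·0+2·0+5·1+1·3 = 8 | 2·4 = 8
L: 1·0+4·0+2·3+5·0+1·4 = 10 | 2·5 = 10
G: 1·8+4·0+2·0+5·0+1·0 = 8 | 2·4 = 8
X: 1·0+4·1+2·0+5·0+1·6 = 10 | 2·5 = 10
gcd(1,4,2,5,1,2) = 1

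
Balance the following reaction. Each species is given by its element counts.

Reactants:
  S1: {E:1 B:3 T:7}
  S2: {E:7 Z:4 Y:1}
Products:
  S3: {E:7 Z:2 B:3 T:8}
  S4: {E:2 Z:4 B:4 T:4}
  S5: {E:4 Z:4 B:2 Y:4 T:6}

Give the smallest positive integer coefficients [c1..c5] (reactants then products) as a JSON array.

Coefficients: [6, 4, 4, 1, 1]

E: 6·1+4·7 = 34 | 4·7+1·2+1·4 = 34
Z: 6·0+4·4 = 16 | 4·2+1·4+1·4 = 16
B: 6·3+4·0 = 18 | 4·3+1·4+1·2 = 18
Y: 6·0+4·1 = 4 | 4·0+1·0+1·4 = 4
T: 6·7+4·0 = 42 | 4·8+1·4+1·6 = 42
gcd(6,4,4,1,1) = 1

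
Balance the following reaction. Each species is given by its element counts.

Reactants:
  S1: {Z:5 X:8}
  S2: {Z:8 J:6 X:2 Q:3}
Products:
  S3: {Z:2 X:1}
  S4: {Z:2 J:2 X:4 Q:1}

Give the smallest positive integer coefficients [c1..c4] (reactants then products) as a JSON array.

Z: 2·5+1·8 = 18 | 6·2+3·2 = 18
J: 2·0+1·6 = 6 | 6·0+3·2 = 6
X: 2·8+1·2 = 18 | 6·1+3·4 = 18
Q: 2·0+1·3 = 3 | 6·0+3·1 = 3
gcd(2,1,6,3) = 1

Coefficients: [2, 1, 6, 3]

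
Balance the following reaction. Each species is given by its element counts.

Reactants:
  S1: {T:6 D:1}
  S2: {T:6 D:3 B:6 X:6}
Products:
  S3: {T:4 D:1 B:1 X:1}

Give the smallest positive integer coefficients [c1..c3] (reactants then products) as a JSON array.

T: 3·6+1·6 = 24 | 6·4 = 24
D: 3·1+1·3 = 6 | 6·1 = 6
B: 3·0+1·6 = 6 | 6·1 = 6
X: 3·0+1·6 = 6 | 6·1 = 6
gcd(3,1,6) = 1

Coefficients: [3, 1, 6]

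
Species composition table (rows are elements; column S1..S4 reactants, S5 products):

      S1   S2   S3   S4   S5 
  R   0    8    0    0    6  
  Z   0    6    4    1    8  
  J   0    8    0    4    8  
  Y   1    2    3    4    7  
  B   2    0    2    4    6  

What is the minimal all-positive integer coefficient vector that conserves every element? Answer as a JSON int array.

Coefficients: [5, 3, 3, 2, 4]

R: 5·0+3·8+3·0+2·0 = 24 | 4·6 = 24
Z: 5·0+3·6+3·4+2·1 = 32 | 4·8 = 32
J: 5·0+3·8+3·0+2·4 = 32 | 4·8 = 32
Y: 5·1+3·2+3·3+2·4 = 28 | 4·7 = 28
B: 5·2+3·0+3·2+2·4 = 24 | 4·6 = 24
gcd(5,3,3,2,4) = 1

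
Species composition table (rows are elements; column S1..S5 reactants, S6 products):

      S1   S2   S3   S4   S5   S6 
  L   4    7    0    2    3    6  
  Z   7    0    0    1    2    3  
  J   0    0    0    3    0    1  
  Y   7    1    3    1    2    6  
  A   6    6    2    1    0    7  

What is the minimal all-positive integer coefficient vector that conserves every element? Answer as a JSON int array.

L: 2·4+3·7+5·0+2·2+1·3 = 36 | 6·6 = 36
Z: 2·7+3·0+5·0+2·1+1·2 = 18 | 6·3 = 18
J: 2·0+3·0+5·0+2·3+1·0 = 6 | 6·1 = 6
Y: 2·7+3·1+5·3+2·1+1·2 = 36 | 6·6 = 36
A: 2·6+3·6+5·2+2·1+1·0 = 42 | 6·7 = 42
gcd(2,3,5,2,1,6) = 1

Coefficients: [2, 3, 5, 2, 1, 6]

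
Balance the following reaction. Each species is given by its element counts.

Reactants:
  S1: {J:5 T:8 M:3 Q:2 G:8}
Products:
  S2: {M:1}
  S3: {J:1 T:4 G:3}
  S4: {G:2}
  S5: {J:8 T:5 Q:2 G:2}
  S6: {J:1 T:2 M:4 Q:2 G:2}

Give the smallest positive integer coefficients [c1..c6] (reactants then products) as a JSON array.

J: 5·5 = 25 | 3·0+6·1+6·0+2·8+3·1 = 25
T: 5·8 = 40 | 3·0+6·4+6·0+2·5+3·2 = 40
M: 5·3 = 15 | 3·1+6·0+6·0+2·0+3·4 = 15
Q: 5·2 = 10 | 3·0+6·0+6·0+2·2+3·2 = 10
G: 5·8 = 40 | 3·0+6·3+6·2+2·2+3·2 = 40
gcd(5,3,6,6,2,3) = 1

Coefficients: [5, 3, 6, 6, 2, 3]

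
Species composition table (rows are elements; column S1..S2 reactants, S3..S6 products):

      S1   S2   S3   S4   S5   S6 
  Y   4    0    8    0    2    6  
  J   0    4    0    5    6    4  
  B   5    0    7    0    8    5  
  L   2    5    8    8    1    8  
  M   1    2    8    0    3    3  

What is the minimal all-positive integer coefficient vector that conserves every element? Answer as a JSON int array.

Y: 4·4+5·0 = 16 | 1·8+2·0+1·2+1·6 = 16
J: 4·0+5·4 = 20 | 1·0+2·5+1·6+1·4 = 20
B: 4·5+5·0 = 20 | 1·7+2·0+1·8+1·5 = 20
L: 4·2+5·5 = 33 | 1·8+2·8+1·1+1·8 = 33
M: 4·1+5·2 = 14 | 1·8+2·0+1·3+1·3 = 14
gcd(4,5,1,2,1,1) = 1

Coefficients: [4, 5, 1, 2, 1, 1]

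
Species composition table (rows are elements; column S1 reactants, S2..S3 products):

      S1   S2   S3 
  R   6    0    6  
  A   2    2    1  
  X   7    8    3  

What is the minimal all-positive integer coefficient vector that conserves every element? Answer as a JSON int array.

R: 2·6 = 12 | 1·0+2·6 = 12
A: 2·2 = 4 | 1·2+2·1 = 4
X: 2·7 = 14 | 1·8+2·3 = 14
gcd(2,1,2) = 1

Coefficients: [2, 1, 2]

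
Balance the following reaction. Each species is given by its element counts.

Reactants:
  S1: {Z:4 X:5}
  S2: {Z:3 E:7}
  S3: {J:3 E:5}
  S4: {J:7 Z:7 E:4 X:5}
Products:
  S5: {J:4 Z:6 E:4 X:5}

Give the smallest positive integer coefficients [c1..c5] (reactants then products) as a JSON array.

Coefficients: [3, 1, 1, 3, 6]

J: 3·0+1·0+1·3+3·7 = 24 | 6·4 = 24
Z: 3·4+1·3+1·0+3·7 = 36 | 6·6 = 36
E: 3·0+1·7+1·5+3·4 = 24 | 6·4 = 24
X: 3·5+1·0+1·0+3·5 = 30 | 6·5 = 30
gcd(3,1,1,3,6) = 1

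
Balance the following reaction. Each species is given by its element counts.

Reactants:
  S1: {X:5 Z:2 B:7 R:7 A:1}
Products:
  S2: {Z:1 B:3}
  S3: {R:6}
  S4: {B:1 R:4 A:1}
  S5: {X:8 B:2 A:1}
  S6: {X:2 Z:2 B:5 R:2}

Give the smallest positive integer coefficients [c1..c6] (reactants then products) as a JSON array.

Coefficients: [6, 6, 4, 3, 3, 3]

X: 6·5 = 30 | 6·0+4·0+3·0+3·8+3·2 = 30
Z: 6·2 = 12 | 6·1+4·0+3·0+3·0+3·2 = 12
B: 6·7 = 42 | 6·3+4·0+3·1+3·2+3·5 = 42
R: 6·7 = 42 | 6·0+4·6+3·4+3·0+3·2 = 42
A: 6·1 = 6 | 6·0+4·0+3·1+3·1+3·0 = 6
gcd(6,6,4,3,3,3) = 1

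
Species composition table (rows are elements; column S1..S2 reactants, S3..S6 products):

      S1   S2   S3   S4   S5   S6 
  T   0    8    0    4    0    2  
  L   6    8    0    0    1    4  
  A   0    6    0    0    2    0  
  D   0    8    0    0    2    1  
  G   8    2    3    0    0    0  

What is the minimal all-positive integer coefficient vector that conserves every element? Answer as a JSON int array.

T: 1·0+2·8 = 16 | 4·0+2·4+6·0+4·2 = 16
L: 1·6+2·8 = 22 | 4·0+2·0+6·1+4·4 = 22
A: 1·0+2·6 = 12 | 4·0+2·0+6·2+4·0 = 12
D: 1·0+2·8 = 16 | 4·0+2·0+6·2+4·1 = 16
G: 1·8+2·2 = 12 | 4·3+2·0+6·0+4·0 = 12
gcd(1,2,4,2,6,4) = 1

Coefficients: [1, 2, 4, 2, 6, 4]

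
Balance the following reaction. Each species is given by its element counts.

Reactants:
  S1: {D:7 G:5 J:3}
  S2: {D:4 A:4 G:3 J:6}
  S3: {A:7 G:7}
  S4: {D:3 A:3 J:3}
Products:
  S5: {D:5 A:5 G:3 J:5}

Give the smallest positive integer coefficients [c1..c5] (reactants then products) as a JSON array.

Coefficients: [1, 2, 1, 5, 6]

D: 1·7+2·4+1·0+5·3 = 30 | 6·5 = 30
A: 1·0+2·4+1·7+5·3 = 30 | 6·5 = 30
G: 1·5+2·3+1·7+5·0 = 18 | 6·3 = 18
J: 1·3+2·6+1·0+5·3 = 30 | 6·5 = 30
gcd(1,2,1,5,6) = 1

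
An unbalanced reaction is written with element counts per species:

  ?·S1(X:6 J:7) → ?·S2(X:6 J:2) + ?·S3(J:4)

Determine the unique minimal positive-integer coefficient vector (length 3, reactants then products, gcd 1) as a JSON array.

Coefficients: [4, 4, 5]

X: 4·6 = 24 | 4·6+5·0 = 24
J: 4·7 = 28 | 4·2+5·4 = 28
gcd(4,4,5) = 1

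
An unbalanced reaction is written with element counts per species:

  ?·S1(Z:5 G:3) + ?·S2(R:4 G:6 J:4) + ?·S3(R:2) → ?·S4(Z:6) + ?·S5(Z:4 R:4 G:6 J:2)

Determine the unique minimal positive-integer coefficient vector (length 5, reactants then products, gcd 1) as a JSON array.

Z: 6·5+3·0+6·0 = 30 | 1·6+6·4 = 30
R: 6·0+3·4+6·2 = 24 | 1·0+6·4 = 24
G: 6·3+3·6+6·0 = 36 | 1·0+6·6 = 36
J: 6·0+3·4+6·0 = 12 | 1·0+6·2 = 12
gcd(6,3,6,1,6) = 1

Coefficients: [6, 3, 6, 1, 6]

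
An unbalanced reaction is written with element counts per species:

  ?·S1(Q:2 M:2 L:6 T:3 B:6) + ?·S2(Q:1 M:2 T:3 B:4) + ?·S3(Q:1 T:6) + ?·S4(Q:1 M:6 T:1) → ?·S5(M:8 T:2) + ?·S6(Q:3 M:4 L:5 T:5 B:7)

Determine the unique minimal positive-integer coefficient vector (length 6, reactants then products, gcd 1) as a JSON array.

Coefficients: [5, 3, 1, 4, 2, 6]

Q: 5·2+3·1+1·1+4·1 = 18 | 2·0+6·3 = 18
M: 5·2+3·2+1·0+4·6 = 40 | 2·8+6·4 = 40
L: 5·6+3·0+1·0+4·0 = 30 | 2·0+6·5 = 30
T: 5·3+3·3+1·6+4·1 = 34 | 2·2+6·5 = 34
B: 5·6+3·4+1·0+4·0 = 42 | 2·0+6·7 = 42
gcd(5,3,1,4,2,6) = 1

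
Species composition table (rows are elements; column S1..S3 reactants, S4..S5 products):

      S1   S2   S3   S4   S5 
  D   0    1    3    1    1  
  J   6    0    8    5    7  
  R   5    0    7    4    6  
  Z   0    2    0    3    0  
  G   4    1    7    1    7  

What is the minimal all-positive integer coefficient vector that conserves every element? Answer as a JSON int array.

D: 5·0+3·1+1·3 = 6 | 2·1+4·1 = 6
J: 5·6+3·0+1·8 = 38 | 2·5+4·7 = 38
R: 5·5+3·0+1·7 = 32 | 2·4+4·6 = 32
Z: 5·0+3·2+1·0 = 6 | 2·3+4·0 = 6
G: 5·4+3·1+1·7 = 30 | 2·1+4·7 = 30
gcd(5,3,1,2,4) = 1

Coefficients: [5, 3, 1, 2, 4]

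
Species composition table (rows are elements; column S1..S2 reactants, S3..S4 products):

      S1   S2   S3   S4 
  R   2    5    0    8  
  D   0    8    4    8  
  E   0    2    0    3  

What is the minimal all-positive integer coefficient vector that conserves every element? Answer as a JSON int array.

R: 1·2+6·5 = 32 | 4·0+4·8 = 32
D: 1·0+6·8 = 48 | 4·4+4·8 = 48
E: 1·0+6·2 = 12 | 4·0+4·3 = 12
gcd(1,6,4,4) = 1

Coefficients: [1, 6, 4, 4]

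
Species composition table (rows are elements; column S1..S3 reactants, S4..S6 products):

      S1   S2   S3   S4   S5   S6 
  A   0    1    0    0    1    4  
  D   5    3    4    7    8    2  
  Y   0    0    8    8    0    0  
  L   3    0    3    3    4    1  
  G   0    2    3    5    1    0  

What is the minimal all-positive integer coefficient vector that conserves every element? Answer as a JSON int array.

A: 3·0+6·1+5·0 = 6 | 5·0+2·1+1·4 = 6
D: 3·5+6·3+5·4 = 53 | 5·7+2·8+1·2 = 53
Y: 3·0+6·0+5·8 = 40 | 5·8+2·0+1·0 = 40
L: 3·3+6·0+5·3 = 24 | 5·3+2·4+1·1 = 24
G: 3·0+6·2+5·3 = 27 | 5·5+2·1+1·0 = 27
gcd(3,6,5,5,2,1) = 1

Coefficients: [3, 6, 5, 5, 2, 1]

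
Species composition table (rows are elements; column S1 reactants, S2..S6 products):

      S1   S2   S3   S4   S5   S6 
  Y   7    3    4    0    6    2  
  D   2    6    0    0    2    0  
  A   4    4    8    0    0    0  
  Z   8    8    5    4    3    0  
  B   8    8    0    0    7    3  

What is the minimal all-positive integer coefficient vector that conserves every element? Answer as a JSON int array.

Y: 5·7 = 35 | 1·3+2·4+4·0+2·6+6·2 = 35
D: 5·2 = 10 | 1·6+2·0+4·0+2·2+6·0 = 10
A: 5·4 = 20 | 1·4+2·8+4·0+2·0+6·0 = 20
Z: 5·8 = 40 | 1·8+2·5+4·4+2·3+6·0 = 40
B: 5·8 = 40 | 1·8+2·0+4·0+2·7+6·3 = 40
gcd(5,1,2,4,2,6) = 1

Coefficients: [5, 1, 2, 4, 2, 6]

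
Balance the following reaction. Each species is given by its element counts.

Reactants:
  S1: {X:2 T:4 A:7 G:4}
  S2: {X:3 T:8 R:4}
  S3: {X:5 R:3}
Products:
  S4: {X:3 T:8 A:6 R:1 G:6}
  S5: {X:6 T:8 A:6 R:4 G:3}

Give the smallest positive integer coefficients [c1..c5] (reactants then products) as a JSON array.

Coefficients: [6, 4, 3, 1, 6]

X: 6·2+4·3+3·5 = 39 | 1·3+6·6 = 39
T: 6·4+4·8+3·0 = 56 | 1·8+6·8 = 56
A: 6·7+4·0+3·0 = 42 | 1·6+6·6 = 42
R: 6·0+4·4+3·3 = 25 | 1·1+6·4 = 25
G: 6·4+4·0+3·0 = 24 | 1·6+6·3 = 24
gcd(6,4,3,1,6) = 1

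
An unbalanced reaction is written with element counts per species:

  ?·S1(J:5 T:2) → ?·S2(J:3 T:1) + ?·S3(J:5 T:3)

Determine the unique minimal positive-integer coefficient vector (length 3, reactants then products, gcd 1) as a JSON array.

Coefficients: [4, 5, 1]

J: 4·5 = 20 | 5·3+1·5 = 20
T: 4·2 = 8 | 5·1+1·3 = 8
gcd(4,5,1) = 1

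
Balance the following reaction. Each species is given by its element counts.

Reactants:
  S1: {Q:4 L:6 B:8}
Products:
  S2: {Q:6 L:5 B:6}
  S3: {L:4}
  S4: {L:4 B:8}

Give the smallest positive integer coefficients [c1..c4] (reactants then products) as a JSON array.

Q: 6·4 = 24 | 4·6+1·0+3·0 = 24
L: 6·6 = 36 | 4·5+1·4+3·4 = 36
B: 6·8 = 48 | 4·6+1·0+3·8 = 48
gcd(6,4,1,3) = 1

Coefficients: [6, 4, 1, 3]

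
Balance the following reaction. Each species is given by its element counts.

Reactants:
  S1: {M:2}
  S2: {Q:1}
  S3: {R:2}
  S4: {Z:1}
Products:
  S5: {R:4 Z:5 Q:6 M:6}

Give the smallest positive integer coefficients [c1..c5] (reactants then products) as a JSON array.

R: 3·0+6·0+2·2+5·0 = 4 | 1·4 = 4
Z: 3·0+6·0+2·0+5·1 = 5 | 1·5 = 5
Q: 3·0+6·1+2·0+5·0 = 6 | 1·6 = 6
M: 3·2+6·0+2·0+5·0 = 6 | 1·6 = 6
gcd(3,6,2,5,1) = 1

Coefficients: [3, 6, 2, 5, 1]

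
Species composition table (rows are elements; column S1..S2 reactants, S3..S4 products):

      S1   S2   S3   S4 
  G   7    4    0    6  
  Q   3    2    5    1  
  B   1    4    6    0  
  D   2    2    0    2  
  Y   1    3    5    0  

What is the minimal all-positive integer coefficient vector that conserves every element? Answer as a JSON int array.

G: 2·7+1·4 = 18 | 1·0+3·6 = 18
Q: 2·3+1·2 = 8 | 1·5+3·1 = 8
B: 2·1+1·4 = 6 | 1·6+3·0 = 6
D: 2·2+1·2 = 6 | 1·0+3·2 = 6
Y: 2·1+1·3 = 5 | 1·5+3·0 = 5
gcd(2,1,1,3) = 1

Coefficients: [2, 1, 1, 3]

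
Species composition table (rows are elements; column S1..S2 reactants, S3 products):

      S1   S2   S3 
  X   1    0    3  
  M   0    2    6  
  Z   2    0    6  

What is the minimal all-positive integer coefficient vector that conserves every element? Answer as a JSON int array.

X: 3·1+3·0 = 3 | 1·3 = 3
M: 3·0+3·2 = 6 | 1·6 = 6
Z: 3·2+3·0 = 6 | 1·6 = 6
gcd(3,3,1) = 1

Coefficients: [3, 3, 1]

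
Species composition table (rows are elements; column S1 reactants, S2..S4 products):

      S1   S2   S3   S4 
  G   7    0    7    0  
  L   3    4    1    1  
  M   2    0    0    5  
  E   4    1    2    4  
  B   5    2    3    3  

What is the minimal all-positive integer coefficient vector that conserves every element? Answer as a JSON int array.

G: 5·7 = 35 | 2·0+5·7+2·0 = 35
L: 5·3 = 15 | 2·4+5·1+2·1 = 15
M: 5·2 = 10 | 2·0+5·0+2·5 = 10
E: 5·4 = 20 | 2·1+5·2+2·4 = 20
B: 5·5 = 25 | 2·2+5·3+2·3 = 25
gcd(5,2,5,2) = 1

Coefficients: [5, 2, 5, 2]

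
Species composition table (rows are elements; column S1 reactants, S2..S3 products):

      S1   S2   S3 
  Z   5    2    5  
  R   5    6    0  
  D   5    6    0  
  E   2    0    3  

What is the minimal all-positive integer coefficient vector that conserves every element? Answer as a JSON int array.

Z: 6·5 = 30 | 5·2+4·5 = 30
R: 6·5 = 30 | 5·6+4·0 = 30
D: 6·5 = 30 | 5·6+4·0 = 30
E: 6·2 = 12 | 5·0+4·3 = 12
gcd(6,5,4) = 1

Coefficients: [6, 5, 4]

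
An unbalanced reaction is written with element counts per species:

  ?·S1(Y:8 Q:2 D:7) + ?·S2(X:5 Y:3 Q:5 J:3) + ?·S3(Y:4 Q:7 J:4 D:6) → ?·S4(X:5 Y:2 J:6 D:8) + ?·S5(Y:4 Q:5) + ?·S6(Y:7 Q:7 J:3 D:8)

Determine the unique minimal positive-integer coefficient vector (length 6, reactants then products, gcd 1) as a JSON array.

Coefficients: [4, 3, 6, 3, 6, 5]

X: 4·0+3·5+6·0 = 15 | 3·5+6·0+5·0 = 15
Y: 4·8+3·3+6·4 = 65 | 3·2+6·4+5·7 = 65
Q: 4·2+3·5+6·7 = 65 | 3·0+6·5+5·7 = 65
J: 4·0+3·3+6·4 = 33 | 3·6+6·0+5·3 = 33
D: 4·7+3·0+6·6 = 64 | 3·8+6·0+5·8 = 64
gcd(4,3,6,3,6,5) = 1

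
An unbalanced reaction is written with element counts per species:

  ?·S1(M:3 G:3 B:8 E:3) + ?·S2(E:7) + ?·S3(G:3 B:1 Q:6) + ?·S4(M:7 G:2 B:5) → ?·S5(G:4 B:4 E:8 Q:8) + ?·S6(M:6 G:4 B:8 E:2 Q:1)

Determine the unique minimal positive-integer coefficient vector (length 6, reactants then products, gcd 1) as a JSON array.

Coefficients: [5, 3, 5, 3, 3, 6]

M: 5·3+3·0+5·0+3·7 = 36 | 3·0+6·6 = 36
G: 5·3+3·0+5·3+3·2 = 36 | 3·4+6·4 = 36
B: 5·8+3·0+5·1+3·5 = 60 | 3·4+6·8 = 60
E: 5·3+3·7+5·0+3·0 = 36 | 3·8+6·2 = 36
Q: 5·0+3·0+5·6+3·0 = 30 | 3·8+6·1 = 30
gcd(5,3,5,3,3,6) = 1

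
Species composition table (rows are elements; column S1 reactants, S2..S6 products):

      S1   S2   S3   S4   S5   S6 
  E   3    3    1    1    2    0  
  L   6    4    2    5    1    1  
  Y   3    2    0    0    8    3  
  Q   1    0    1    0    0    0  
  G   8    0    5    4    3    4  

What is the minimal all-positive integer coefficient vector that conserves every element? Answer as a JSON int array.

Coefficients: [5, 2, 5, 2, 1, 1]

E: 5·3 = 15 | 2·3+5·1+2·1+1·2+1·0 = 15
L: 5·6 = 30 | 2·4+5·2+2·5+1·1+1·1 = 30
Y: 5·3 = 15 | 2·2+5·0+2·0+1·8+1·3 = 15
Q: 5·1 = 5 | 2·0+5·1+2·0+1·0+1·0 = 5
G: 5·8 = 40 | 2·0+5·5+2·4+1·3+1·4 = 40
gcd(5,2,5,2,1,1) = 1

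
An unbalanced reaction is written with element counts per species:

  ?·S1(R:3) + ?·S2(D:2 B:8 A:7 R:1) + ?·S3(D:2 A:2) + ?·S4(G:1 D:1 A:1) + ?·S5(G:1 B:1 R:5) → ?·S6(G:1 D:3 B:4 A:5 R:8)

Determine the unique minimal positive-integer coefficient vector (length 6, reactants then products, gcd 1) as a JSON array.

Coefficients: [6, 2, 5, 1, 4, 5]

G: 6·0+2·0+5·0+1·1+4·1 = 5 | 5·1 = 5
D: 6·0+2·2+5·2+1·1+4·0 = 15 | 5·3 = 15
B: 6·0+2·8+5·0+1·0+4·1 = 20 | 5·4 = 20
A: 6·0+2·7+5·2+1·1+4·0 = 25 | 5·5 = 25
R: 6·3+2·1+5·0+1·0+4·5 = 40 | 5·8 = 40
gcd(6,2,5,1,4,5) = 1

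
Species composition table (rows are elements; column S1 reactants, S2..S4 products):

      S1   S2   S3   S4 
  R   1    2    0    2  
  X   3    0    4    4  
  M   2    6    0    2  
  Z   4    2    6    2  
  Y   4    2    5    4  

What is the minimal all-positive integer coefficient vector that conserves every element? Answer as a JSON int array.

R: 4·1 = 4 | 1·2+2·0+1·2 = 4
X: 4·3 = 12 | 1·0+2·4+1·4 = 12
M: 4·2 = 8 | 1·6+2·0+1·2 = 8
Z: 4·4 = 16 | 1·2+2·6+1·2 = 16
Y: 4·4 = 16 | 1·2+2·5+1·4 = 16
gcd(4,1,2,1) = 1

Coefficients: [4, 1, 2, 1]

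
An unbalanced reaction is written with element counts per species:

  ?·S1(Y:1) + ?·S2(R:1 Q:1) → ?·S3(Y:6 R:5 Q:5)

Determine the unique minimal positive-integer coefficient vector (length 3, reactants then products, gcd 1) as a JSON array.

Y: 6·1+5·0 = 6 | 1·6 = 6
R: 6·0+5·1 = 5 | 1·5 = 5
Q: 6·0+5·1 = 5 | 1·5 = 5
gcd(6,5,1) = 1

Coefficients: [6, 5, 1]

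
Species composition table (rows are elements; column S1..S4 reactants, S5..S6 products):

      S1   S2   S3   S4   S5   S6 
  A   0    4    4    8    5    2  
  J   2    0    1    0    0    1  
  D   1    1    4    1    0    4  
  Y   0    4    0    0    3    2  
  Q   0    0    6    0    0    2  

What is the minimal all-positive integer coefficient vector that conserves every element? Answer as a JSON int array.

Coefficients: [1, 6, 1, 1, 6, 3]

A: 1·0+6·4+1·4+1·8 = 36 | 6·5+3·2 = 36
J: 1·2+6·0+1·1+1·0 = 3 | 6·0+3·1 = 3
D: 1·1+6·1+1·4+1·1 = 12 | 6·0+3·4 = 12
Y: 1·0+6·4+1·0+1·0 = 24 | 6·3+3·2 = 24
Q: 1·0+6·0+1·6+1·0 = 6 | 6·0+3·2 = 6
gcd(1,6,1,1,6,3) = 1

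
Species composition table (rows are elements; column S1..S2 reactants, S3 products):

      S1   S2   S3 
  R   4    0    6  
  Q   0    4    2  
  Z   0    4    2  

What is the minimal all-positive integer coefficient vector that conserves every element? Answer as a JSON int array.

R: 3·4+1·0 = 12 | 2·6 = 12
Q: 3·0+1·4 = 4 | 2·2 = 4
Z: 3·0+1·4 = 4 | 2·2 = 4
gcd(3,1,2) = 1

Coefficients: [3, 1, 2]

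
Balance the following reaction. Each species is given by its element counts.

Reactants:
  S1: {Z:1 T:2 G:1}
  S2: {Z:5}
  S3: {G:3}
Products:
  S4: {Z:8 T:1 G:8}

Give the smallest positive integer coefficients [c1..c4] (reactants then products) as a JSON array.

Z: 1·1+3·5+5·0 = 16 | 2·8 = 16
T: 1·2+3·0+5·0 = 2 | 2·1 = 2
G: 1·1+3·0+5·3 = 16 | 2·8 = 16
gcd(1,3,5,2) = 1

Coefficients: [1, 3, 5, 2]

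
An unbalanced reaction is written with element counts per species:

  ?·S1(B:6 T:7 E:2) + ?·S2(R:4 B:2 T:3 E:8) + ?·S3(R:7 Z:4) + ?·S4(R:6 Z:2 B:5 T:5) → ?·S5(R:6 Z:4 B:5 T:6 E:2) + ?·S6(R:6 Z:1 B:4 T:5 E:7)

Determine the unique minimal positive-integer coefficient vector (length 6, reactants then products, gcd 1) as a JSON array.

R: 4·0+5·4+4·7+1·6 = 54 | 3·6+6·6 = 54
Z: 4·0+5·0+4·4+1·2 = 18 | 3·4+6·1 = 18
B: 4·6+5·2+4·0+1·5 = 39 | 3·5+6·4 = 39
T: 4·7+5·3+4·0+1·5 = 48 | 3·6+6·5 = 48
E: 4·2+5·8+4·0+1·0 = 48 | 3·2+6·7 = 48
gcd(4,5,4,1,3,6) = 1

Coefficients: [4, 5, 4, 1, 3, 6]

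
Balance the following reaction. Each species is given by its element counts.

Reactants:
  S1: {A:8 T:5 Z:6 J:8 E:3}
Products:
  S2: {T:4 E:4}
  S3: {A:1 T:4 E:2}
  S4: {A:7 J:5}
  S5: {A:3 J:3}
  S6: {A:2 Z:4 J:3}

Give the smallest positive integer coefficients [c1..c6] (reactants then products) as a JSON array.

A: 4·8 = 32 | 1·0+4·1+1·7+3·3+6·2 = 32
T: 4·5 = 20 | 1·4+4·4+1·0+3·0+6·0 = 20
Z: 4·6 = 24 | 1·0+4·0+1·0+3·0+6·4 = 24
J: 4·8 = 32 | 1·0+4·0+1·5+3·3+6·3 = 32
E: 4·3 = 12 | 1·4+4·2+1·0+3·0+6·0 = 12
gcd(4,1,4,1,3,6) = 1

Coefficients: [4, 1, 4, 1, 3, 6]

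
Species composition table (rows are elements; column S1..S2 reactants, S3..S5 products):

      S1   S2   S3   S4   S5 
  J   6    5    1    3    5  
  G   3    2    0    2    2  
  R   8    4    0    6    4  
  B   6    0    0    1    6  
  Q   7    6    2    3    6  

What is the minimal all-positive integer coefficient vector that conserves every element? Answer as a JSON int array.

J: 6·6+2·5 = 46 | 3·1+6·3+5·5 = 46
G: 6·3+2·2 = 22 | 3·0+6·2+5·2 = 22
R: 6·8+2·4 = 56 | 3·0+6·6+5·4 = 56
B: 6·6+2·0 = 36 | 3·0+6·1+5·6 = 36
Q: 6·7+2·6 = 54 | 3·2+6·3+5·6 = 54
gcd(6,2,3,6,5) = 1

Coefficients: [6, 2, 3, 6, 5]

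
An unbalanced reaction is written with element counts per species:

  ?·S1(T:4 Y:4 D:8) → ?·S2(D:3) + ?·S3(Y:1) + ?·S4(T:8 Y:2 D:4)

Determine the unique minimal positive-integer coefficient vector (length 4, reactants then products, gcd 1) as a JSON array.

T: 2·4 = 8 | 4·0+6·0+1·8 = 8
Y: 2·4 = 8 | 4·0+6·1+1·2 = 8
D: 2·8 = 16 | 4·3+6·0+1·4 = 16
gcd(2,4,6,1) = 1

Coefficients: [2, 4, 6, 1]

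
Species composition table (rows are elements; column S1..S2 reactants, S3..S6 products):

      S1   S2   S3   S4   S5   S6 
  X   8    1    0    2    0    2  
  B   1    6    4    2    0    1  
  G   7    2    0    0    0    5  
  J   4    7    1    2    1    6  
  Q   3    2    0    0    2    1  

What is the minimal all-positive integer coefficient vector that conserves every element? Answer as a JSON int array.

Coefficients: [1, 4, 4, 3, 4, 3]

X: 1·8+4·1 = 12 | 4·0+3·2+4·0+3·2 = 12
B: 1·1+4·6 = 25 | 4·4+3·2+4·0+3·1 = 25
G: 1·7+4·2 = 15 | 4·0+3·0+4·0+3·5 = 15
J: 1·4+4·7 = 32 | 4·1+3·2+4·1+3·6 = 32
Q: 1·3+4·2 = 11 | 4·0+3·0+4·2+3·1 = 11
gcd(1,4,4,3,4,3) = 1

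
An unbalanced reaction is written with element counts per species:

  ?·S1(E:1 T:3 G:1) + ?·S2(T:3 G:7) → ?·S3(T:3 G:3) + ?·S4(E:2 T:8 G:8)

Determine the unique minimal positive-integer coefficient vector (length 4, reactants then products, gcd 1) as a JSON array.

Coefficients: [6, 3, 1, 3]

E: 6·1+3·0 = 6 | 1·0+3·2 = 6
T: 6·3+3·3 = 27 | 1·3+3·8 = 27
G: 6·1+3·7 = 27 | 1·3+3·8 = 27
gcd(6,3,1,3) = 1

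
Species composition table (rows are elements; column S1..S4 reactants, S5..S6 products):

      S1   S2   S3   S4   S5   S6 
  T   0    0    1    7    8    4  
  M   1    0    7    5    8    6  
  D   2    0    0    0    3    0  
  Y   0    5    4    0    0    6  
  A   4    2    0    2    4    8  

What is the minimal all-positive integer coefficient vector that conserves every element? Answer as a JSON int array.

T: 6·0+2·0+2·1+6·7 = 44 | 4·8+3·4 = 44
M: 6·1+2·0+2·7+6·5 = 50 | 4·8+3·6 = 50
D: 6·2+2·0+2·0+6·0 = 12 | 4·3+3·0 = 12
Y: 6·0+2·5+2·4+6·0 = 18 | 4·0+3·6 = 18
A: 6·4+2·2+2·0+6·2 = 40 | 4·4+3·8 = 40
gcd(6,2,2,6,4,3) = 1

Coefficients: [6, 2, 2, 6, 4, 3]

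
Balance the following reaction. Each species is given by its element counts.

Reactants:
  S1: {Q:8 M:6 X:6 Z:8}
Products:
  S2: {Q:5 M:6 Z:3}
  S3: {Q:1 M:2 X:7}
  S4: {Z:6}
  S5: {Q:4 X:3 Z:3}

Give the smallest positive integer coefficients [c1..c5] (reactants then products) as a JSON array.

Q: 6·8 = 48 | 5·5+3·1+3·0+5·4 = 48
M: 6·6 = 36 | 5·6+3·2+3·0+5·0 = 36
X: 6·6 = 36 | 5·0+3·7+3·0+5·3 = 36
Z: 6·8 = 48 | 5·3+3·0+3·6+5·3 = 48
gcd(6,5,3,3,5) = 1

Coefficients: [6, 5, 3, 3, 5]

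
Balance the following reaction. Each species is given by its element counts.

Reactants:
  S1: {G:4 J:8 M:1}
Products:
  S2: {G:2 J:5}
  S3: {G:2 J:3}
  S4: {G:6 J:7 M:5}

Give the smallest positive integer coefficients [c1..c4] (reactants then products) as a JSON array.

Coefficients: [5, 6, 1, 1]

G: 5·4 = 20 | 6·2+1·2+1·6 = 20
J: 5·8 = 40 | 6·5+1·3+1·7 = 40
M: 5·1 = 5 | 6·0+1·0+1·5 = 5
gcd(5,6,1,1) = 1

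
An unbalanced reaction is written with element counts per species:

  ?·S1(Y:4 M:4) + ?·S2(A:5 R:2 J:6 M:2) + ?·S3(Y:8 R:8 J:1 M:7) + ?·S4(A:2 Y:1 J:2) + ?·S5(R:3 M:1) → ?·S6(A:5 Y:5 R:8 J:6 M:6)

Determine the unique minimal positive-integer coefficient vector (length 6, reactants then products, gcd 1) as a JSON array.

A: 1·0+3·5+2·0+5·2+6·0 = 25 | 5·5 = 25
Y: 1·4+3·0+2·8+5·1+6·0 = 25 | 5·5 = 25
R: 1·0+3·2+2·8+5·0+6·3 = 40 | 5·8 = 40
J: 1·0+3·6+2·1+5·2+6·0 = 30 | 5·6 = 30
M: 1·4+3·2+2·7+5·0+6·1 = 30 | 5·6 = 30
gcd(1,3,2,5,6,5) = 1

Coefficients: [1, 3, 2, 5, 6, 5]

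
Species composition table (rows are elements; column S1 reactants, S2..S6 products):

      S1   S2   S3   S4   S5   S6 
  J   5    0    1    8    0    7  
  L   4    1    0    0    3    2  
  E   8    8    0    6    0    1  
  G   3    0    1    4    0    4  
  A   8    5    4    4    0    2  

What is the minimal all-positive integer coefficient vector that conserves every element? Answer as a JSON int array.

Coefficients: [5, 4, 3, 1, 4, 2]

J: 5·5 = 25 | 4·0+3·1+1·8+4·0+2·7 = 25
L: 5·4 = 20 | 4·1+3·0+1·0+4·3+2·2 = 20
E: 5·8 = 40 | 4·8+3·0+1·6+4·0+2·1 = 40
G: 5·3 = 15 | 4·0+3·1+1·4+4·0+2·4 = 15
A: 5·8 = 40 | 4·5+3·4+1·4+4·0+2·2 = 40
gcd(5,4,3,1,4,2) = 1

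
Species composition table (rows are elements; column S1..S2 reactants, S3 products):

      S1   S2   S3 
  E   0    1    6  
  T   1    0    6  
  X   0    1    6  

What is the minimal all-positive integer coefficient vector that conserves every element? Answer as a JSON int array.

E: 6·0+6·1 = 6 | 1·6 = 6
T: 6·1+6·0 = 6 | 1·6 = 6
X: 6·0+6·1 = 6 | 1·6 = 6
gcd(6,6,1) = 1

Coefficients: [6, 6, 1]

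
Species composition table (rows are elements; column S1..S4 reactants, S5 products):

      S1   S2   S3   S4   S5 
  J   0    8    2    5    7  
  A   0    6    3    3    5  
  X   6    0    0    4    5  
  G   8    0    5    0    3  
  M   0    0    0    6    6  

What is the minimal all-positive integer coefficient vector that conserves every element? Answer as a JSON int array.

J: 1·0+1·8+2·2+6·5 = 42 | 6·7 = 42
A: 1·0+1·6+2·3+6·3 = 30 | 6·5 = 30
X: 1·6+1·0+2·0+6·4 = 30 | 6·5 = 30
G: 1·8+1·0+2·5+6·0 = 18 | 6·3 = 18
M: 1·0+1·0+2·0+6·6 = 36 | 6·6 = 36
gcd(1,1,2,6,6) = 1

Coefficients: [1, 1, 2, 6, 6]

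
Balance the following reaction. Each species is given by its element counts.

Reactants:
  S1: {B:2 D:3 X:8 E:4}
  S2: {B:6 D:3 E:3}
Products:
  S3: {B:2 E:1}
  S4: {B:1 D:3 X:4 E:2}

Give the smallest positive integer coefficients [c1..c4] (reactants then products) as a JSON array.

Coefficients: [1, 1, 3, 2]

B: 1·2+1·6 = 8 | 3·2+2·1 = 8
D: 1·3+1·3 = 6 | 3·0+2·3 = 6
X: 1·8+1·0 = 8 | 3·0+2·4 = 8
E: 1·4+1·3 = 7 | 3·1+2·2 = 7
gcd(1,1,3,2) = 1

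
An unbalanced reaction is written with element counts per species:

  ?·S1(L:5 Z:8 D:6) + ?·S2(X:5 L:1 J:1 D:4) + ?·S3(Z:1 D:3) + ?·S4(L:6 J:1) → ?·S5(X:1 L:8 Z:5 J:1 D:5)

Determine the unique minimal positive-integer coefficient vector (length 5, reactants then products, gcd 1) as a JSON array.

Coefficients: [3, 1, 1, 4, 5]

X: 3·0+1·5+1·0+4·0 = 5 | 5·1 = 5
L: 3·5+1·1+1·0+4·6 = 40 | 5·8 = 40
Z: 3·8+1·0+1·1+4·0 = 25 | 5·5 = 25
J: 3·0+1·1+1·0+4·1 = 5 | 5·1 = 5
D: 3·6+1·4+1·3+4·0 = 25 | 5·5 = 25
gcd(3,1,1,4,5) = 1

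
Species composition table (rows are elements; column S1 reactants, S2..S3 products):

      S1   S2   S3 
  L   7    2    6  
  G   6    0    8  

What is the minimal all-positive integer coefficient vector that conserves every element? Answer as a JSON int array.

Coefficients: [4, 5, 3]

L: 4·7 = 28 | 5·2+3·6 = 28
G: 4·6 = 24 | 5·0+3·8 = 24
gcd(4,5,3) = 1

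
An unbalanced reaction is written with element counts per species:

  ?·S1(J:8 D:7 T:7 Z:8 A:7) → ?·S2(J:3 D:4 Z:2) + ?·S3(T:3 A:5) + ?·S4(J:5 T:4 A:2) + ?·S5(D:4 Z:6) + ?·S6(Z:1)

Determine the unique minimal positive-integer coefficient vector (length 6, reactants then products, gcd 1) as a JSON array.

J: 4·8 = 32 | 4·3+4·0+4·5+3·0+6·0 = 32
D: 4·7 = 28 | 4·4+4·0+4·0+3·4+6·0 = 28
T: 4·7 = 28 | 4·0+4·3+4·4+3·0+6·0 = 28
Z: 4·8 = 32 | 4·2+4·0+4·0+3·6+6·1 = 32
A: 4·7 = 28 | 4·0+4·5+4·2+3·0+6·0 = 28
gcd(4,4,4,4,3,6) = 1

Coefficients: [4, 4, 4, 4, 3, 6]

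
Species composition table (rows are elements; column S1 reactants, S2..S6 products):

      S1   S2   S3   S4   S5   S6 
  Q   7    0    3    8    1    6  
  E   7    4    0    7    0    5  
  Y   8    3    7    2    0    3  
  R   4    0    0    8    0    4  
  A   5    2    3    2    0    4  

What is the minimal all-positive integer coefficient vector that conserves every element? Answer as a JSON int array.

Q: 5·7 = 35 | 4·0+3·3+2·8+4·1+1·6 = 35
E: 5·7 = 35 | 4·4+3·0+2·7+4·0+1·5 = 35
Y: 5·8 = 40 | 4·3+3·7+2·2+4·0+1·3 = 40
R: 5·4 = 20 | 4·0+3·0+2·8+4·0+1·4 = 20
A: 5·5 = 25 | 4·2+3·3+2·2+4·0+1·4 = 25
gcd(5,4,3,2,4,1) = 1

Coefficients: [5, 4, 3, 2, 4, 1]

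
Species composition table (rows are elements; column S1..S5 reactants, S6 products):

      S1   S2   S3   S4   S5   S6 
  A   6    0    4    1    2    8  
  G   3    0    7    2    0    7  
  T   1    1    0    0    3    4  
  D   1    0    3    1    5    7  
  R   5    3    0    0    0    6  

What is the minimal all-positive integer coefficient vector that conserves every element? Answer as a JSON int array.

A: 3·6+5·0+2·4+6·1+4·2 = 40 | 5·8 = 40
G: 3·3+5·0+2·7+6·2+4·0 = 35 | 5·7 = 35
T: 3·1+5·1+2·0+6·0+4·3 = 20 | 5·4 = 20
D: 3·1+5·0+2·3+6·1+4·5 = 35 | 5·7 = 35
R: 3·5+5·3+2·0+6·0+4·0 = 30 | 5·6 = 30
gcd(3,5,2,6,4,5) = 1

Coefficients: [3, 5, 2, 6, 4, 5]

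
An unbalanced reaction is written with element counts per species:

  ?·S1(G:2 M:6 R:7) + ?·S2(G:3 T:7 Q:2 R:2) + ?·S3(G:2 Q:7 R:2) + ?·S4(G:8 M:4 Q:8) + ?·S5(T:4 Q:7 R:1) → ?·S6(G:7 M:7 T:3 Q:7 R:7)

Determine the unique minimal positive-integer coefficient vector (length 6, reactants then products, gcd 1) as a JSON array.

Coefficients: [5, 2, 1, 3, 1, 6]

G: 5·2+2·3+1·2+3·8+1·0 = 42 | 6·7 = 42
M: 5·6+2·0+1·0+3·4+1·0 = 42 | 6·7 = 42
T: 5·0+2·7+1·0+3·0+1·4 = 18 | 6·3 = 18
Q: 5·0+2·2+1·7+3·8+1·7 = 42 | 6·7 = 42
R: 5·7+2·2+1·2+3·0+1·1 = 42 | 6·7 = 42
gcd(5,2,1,3,1,6) = 1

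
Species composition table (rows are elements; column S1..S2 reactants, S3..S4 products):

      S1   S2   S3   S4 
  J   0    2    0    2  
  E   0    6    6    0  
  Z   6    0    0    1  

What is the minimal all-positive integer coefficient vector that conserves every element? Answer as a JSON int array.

J: 1·0+6·2 = 12 | 6·0+6·2 = 12
E: 1·0+6·6 = 36 | 6·6+6·0 = 36
Z: 1·6+6·0 = 6 | 6·0+6·1 = 6
gcd(1,6,6,6) = 1

Coefficients: [1, 6, 6, 6]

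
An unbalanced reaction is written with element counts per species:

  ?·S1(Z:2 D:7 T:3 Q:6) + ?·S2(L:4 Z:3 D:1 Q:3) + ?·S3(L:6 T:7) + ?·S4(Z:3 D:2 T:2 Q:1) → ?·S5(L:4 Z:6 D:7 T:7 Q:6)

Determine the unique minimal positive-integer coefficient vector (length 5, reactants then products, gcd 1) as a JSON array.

Coefficients: [3, 2, 2, 6, 5]

L: 3·0+2·4+2·6+6·0 = 20 | 5·4 = 20
Z: 3·2+2·3+2·0+6·3 = 30 | 5·6 = 30
D: 3·7+2·1+2·0+6·2 = 35 | 5·7 = 35
T: 3·3+2·0+2·7+6·2 = 35 | 5·7 = 35
Q: 3·6+2·3+2·0+6·1 = 30 | 5·6 = 30
gcd(3,2,2,6,5) = 1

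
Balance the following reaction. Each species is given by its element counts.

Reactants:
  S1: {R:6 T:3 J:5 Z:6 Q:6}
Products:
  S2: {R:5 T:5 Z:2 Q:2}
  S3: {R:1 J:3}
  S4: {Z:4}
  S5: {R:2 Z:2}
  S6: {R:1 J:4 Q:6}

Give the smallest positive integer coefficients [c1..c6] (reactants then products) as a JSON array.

Coefficients: [5, 3, 3, 4, 4, 4]

R: 5·6 = 30 | 3·5+3·1+4·0+4·2+4·1 = 30
T: 5·3 = 15 | 3·5+3·0+4·0+4·0+4·0 = 15
J: 5·5 = 25 | 3·0+3·3+4·0+4·0+4·4 = 25
Z: 5·6 = 30 | 3·2+3·0+4·4+4·2+4·0 = 30
Q: 5·6 = 30 | 3·2+3·0+4·0+4·0+4·6 = 30
gcd(5,3,3,4,4,4) = 1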